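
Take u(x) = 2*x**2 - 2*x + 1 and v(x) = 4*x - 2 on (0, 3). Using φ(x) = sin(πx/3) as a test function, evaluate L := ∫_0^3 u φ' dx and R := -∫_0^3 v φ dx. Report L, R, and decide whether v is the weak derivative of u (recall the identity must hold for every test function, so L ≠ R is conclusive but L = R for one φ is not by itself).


LHS = -24/π, RHS = -24/π. Yes, v = u' weakly.

u(x) = 2*x**2 - 2*x + 1, classical derivative u'(x) = 4*x - 2.
φ(x) = sin(πx/3), so φ'(x) = π*cos(π*x/3)/3.
Note φ(0) = φ(3) = 0, so the boundary term u·φ vanishes.
LHS = ∫_0^3 u(x) φ'(x) dx = ∫_0^3 (2*π*x^2*cos(π*x/3)/3 - 2*π*x*cos(π*x/3)/3 + π*cos(π*x/3)/3) dx. Term by term:
  ∫_0^3 π*cos(π*x/3)/3 dx = 0;  ∫_0^3 -2*π*x*cos(π*x/3)/3 dx = 12/π;  ∫_0^3 2*π*x^2*cos(π*x/3)/3 dx = -36/π.
Sum: 0 + 12/π − 36/π = -24/π.
So LHS = -24/π.
∫_0^3 v(x) φ(x) dx = ∫_0^3 (4*x*sin(π*x/3) - 2*sin(π*x/3)) dx. Term by term:
  ∫_0^3 -2*sin(π*x/3) dx = -12/π;  ∫_0^3 4*x*sin(π*x/3) dx = 36/π.
Sum: -12/π + 36/π = 24/π.
So RHS = -∫_0^3 v(x) φ(x) dx = -24/π.
LHS = RHS, so the identity holds for this test φ.
Moreover u is smooth here and v(x) = u'(x) = 4*x - 2 pointwise, so the identity holds for every test function. Hence v is the weak derivative of u.


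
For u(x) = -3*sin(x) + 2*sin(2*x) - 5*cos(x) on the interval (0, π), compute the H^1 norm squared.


||u||_{H^1(0,π)}^2 = -160/3 + 44*π

u'(x) = 5*sin(x) - 3*cos(x) + 4*cos(2*x).
Expand u² and (u')² and integrate term by term on (0, π), using: for integers n ≥ 1, ∫_0^π sin²(nx) dx = ∫_0^π cos²(nx) dx = π/2; for n ≠ n', ∫_0^π sin(nx)sin(n'x) dx = ∫_0^π cos(nx)cos(n'x) dx = 0; and by product-to-sum, ∫_0^π sin(nx)cos(n'x) dx = ½∫_0^π [sin((n+n')x) + sin((n−n')x)] dx, which is 0 when n+n' is even and 2n/(n²−n'²) when n+n' is odd (it need not vanish on (0, π)).
  u² squared terms: (-5)²·∫cos(x)² dx = 25·π/2 = 25*π/2;  (-3)²·∫sin(x)² dx = 9·π/2 = 9*π/2;  (2)²·∫sin(2x)² dx = 4·π/2 = 2*π.
  u² cross terms: 2·(-5)·(-3)·∫cos(x)·sin(x) dx = 30·(0) = 0;  2·(-5)·(2)·∫cos(x)·sin(2x) dx = -20·(4/3) = -80/3;  2·(-3)·(2)·∫sin(x)·sin(2x) dx = -12·(0) = 0.
  So ∫_0^π u² dx = 25*π/2 + 9*π/2 + 2*π + 0 − 80/3 + 0 = -80/3 + 19*π.
  (u')² squared terms: (-3)²·∫cos(x)² dx = 9·π/2 = 9*π/2;  (4)²·∫cos(2x)² dx = 16·π/2 = 8*π;  (5)²·∫sin(x)² dx = 25·π/2 = 25*π/2.
  (u')² cross terms: 2·(-3)·(4)·∫cos(x)·cos(2x) dx = -24·(0) = 0;  2·(-3)·(5)·∫cos(x)·sin(x) dx = -30·(0) = 0;  2·(4)·(5)·∫cos(2x)·sin(x) dx = 40·(-2/3) = -80/3.
  So ∫_0^π (u')² dx = 9*π/2 + 8*π + 25*π/2 + 0 + 0 − 80/3 = -80/3 + 25*π.
||u||_{H^1}^2 = (-80/3 + 19*π) + (-80/3 + 25*π) = -160/3 + 44*π.


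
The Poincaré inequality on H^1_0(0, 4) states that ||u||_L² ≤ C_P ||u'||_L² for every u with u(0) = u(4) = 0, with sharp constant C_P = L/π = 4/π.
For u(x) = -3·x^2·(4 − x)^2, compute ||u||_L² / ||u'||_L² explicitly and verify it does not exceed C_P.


||u||_L² / ||u'||_L² = 2*sqrt(3)/3 < C_P = 4/π.

u(x) = -3·x^2·(4 − x)^2, so u'(x) = 12*x*(-x^2 + 6*x - 8).
u(x) = -3·x^2·(4 − x)^2 vanishes at x = 0 and x = 4, so u ∈ H^1_0(0, 4). Differentiate via the product rule and integrate the resulting polynomials term by term.
  ∫_0^4 u² dx = ∫_0^4 (9*x^8 - 144*x^7 + 864*x^6 - 2304*x^5 + 2304*x^4) dx. Term by term:
    ∫_0^4 9*x^8 dx = 262144;  ∫_0^4 -144*x^7 dx = -1179648;  ∫_0^4 864*x^6 dx = 14155776/7;
    ∫_0^4 -2304*x^5 dx = -1572864;  ∫_0^4 2304*x^4 dx = 2359296/5.
  Sum: 262144 − 1179648 + 14155776/7 − 1572864 + 2359296/5 = 131072/35.
  ∫_0^4 (u')² dx = ∫_0^4 (144*x^6 - 1728*x^5 + 7488*x^4 - 13824*x^3 + 9216*x^2) dx. Term by term:
    ∫_0^4 144*x^6 dx = 2359296/7;  ∫_0^4 -1728*x^5 dx = -1179648;  ∫_0^4 7488*x^4 dx = 7667712/5;
    ∫_0^4 -13824*x^3 dx = -884736;  ∫_0^4 9216*x^2 dx = 196608.
  Sum: 2359296/7 − 1179648 + 7667712/5 − 884736 + 196608 = 98304/35.
∫_0^4 u² dx = 131072/35, so ||u||_L² = 256*sqrt(70)/35.
∫_0^4 (u')² dx = 98304/35, so ||u'||_L² = 128*sqrt(210)/35.
Ratio ||u||_L² / ||u'||_L² = 2*sqrt(3)/3.
Sharp Poincaré constant on H^1_0(0, 4) is C_P = L/π = 4/π, achieved by sin(π/4·x).
A polynomial bump cannot attain the sharp Poincaré constant (only the first sine eigenfunction does), so the ratio is strictly less than C_P, consistent with ||u||_L² ≤ C_P ||u'||_L².


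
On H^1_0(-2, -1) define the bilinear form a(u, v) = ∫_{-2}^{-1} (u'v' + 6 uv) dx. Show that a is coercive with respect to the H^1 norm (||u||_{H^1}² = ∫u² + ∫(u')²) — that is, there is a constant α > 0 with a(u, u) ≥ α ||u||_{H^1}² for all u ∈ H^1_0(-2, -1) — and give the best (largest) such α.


α = 1

Coercivity of a(·,·) on H^1_0(-2, -1) means a(u, u) ≥ α ||u||_{H^1}² for every u ∈ H^1_0.
The interval has length L = 1, and Poincaré/coercivity depend only on L. Here a(u, u) = ∫(u')² + (6)·∫u².
Here c = 6 ≥ 1, so a(u,u) = ∫(u')² + c∫u² ≥ ∫(u')² + ∫u² = ||u||_{H^1}², i.e. α = 1 works. No larger α is possible: a(u,u) ≥ α||u||_{H^1}² means (1−α)∫(u')² ≥ (α−c)∫u², and for the modes u_n = sin(nπ(x−x₀)/L) (x₀ the left endpoint) one has ∫u_n²/∫(u_n')² = (L/(nπ))² → 0, so a(u_n,u_n)/||u_n||_{H^1}² → 1. Hence the optimal constant is α = 1.
Therefore α = 1.


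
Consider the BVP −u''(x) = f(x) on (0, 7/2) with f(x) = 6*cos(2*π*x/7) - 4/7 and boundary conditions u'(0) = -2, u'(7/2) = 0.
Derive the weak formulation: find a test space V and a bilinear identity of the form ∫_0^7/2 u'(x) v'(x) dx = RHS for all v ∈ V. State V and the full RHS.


V = H^1(0, 7/2) (v unrestricted at boundary; u is determined up to an additive constant); weak form: ∫_0^7/2 u'v' dx = ∫_0^7/2 (6*cos(2*π*x/7) - 4/7) v dx + 2·v(0) for all v ∈ V.

Multiply both sides by a test function v and integrate from 0 to 7/2:
  ∫_0^7/2 −u''(x) v(x) dx = ∫_0^7/2 f(x) v(x) dx.
Integrate the LHS by parts once:
  ∫_0^7/2 −u'' v dx = −[u'(x) v(x)]_0^7/2 + ∫_0^7/2 u'(x) v'(x) dx.
Thus ∫_0^7/2 u'(x) v'(x) dx = ∫_0^7/2 f(x) v(x) dx + [u'(x) v(x)]_0^7/2.
Choose V so that boundary terms are either known or forced to vanish.
u has inhomogeneous Neumann u'(0) = -2, u'(7/2) = 0. [u' v]_0^7/2 = (0)·v(7/2) − (-2)·v(0) = 2·v(0). Take V = H^1(0, 7/2); boundary term becomes part of RHS.
Weak formulation: find u (satisfying any essential BC) such that ∫_0^7/2 u'(x) v'(x) dx = ∫_0^7/2 f v dx + 2·v(0) for all v ∈ V (Neumann data are natural BCs: they enter the RHS as boundary terms).
Substituting f(x) = 6*cos(2*π*x/7) - 4/7, the right-hand side is ∫_0^7/2 (6*cos(2*π*x/7) - 4/7) v dx + 2·v(0).
Compatibility check (pure Neumann): taking v ≡ 1 ∈ V gives 0 = ∫_0^7/2 f dx + (0) − (-2), i.e. ∫_0^7/2 f dx must equal u'(0) − u'(7/2) = -2. Indeed ∫_0^7/2 (6*cos(2*π*x/7) - 4/7) dx = -2, so the data are compatible. The solution is then unique only up to an additive constant (fix it e.g. by requiring ∫_0^7/2 u dx = 0).


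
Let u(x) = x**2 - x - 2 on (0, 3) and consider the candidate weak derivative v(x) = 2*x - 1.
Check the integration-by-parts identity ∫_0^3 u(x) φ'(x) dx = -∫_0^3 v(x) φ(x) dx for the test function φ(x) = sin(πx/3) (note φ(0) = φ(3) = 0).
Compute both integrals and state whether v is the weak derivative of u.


LHS = -12/π, RHS = -12/π. Yes, v = u' weakly.

u(x) = x**2 - x - 2, classical derivative u'(x) = 2*x - 1.
φ(x) = sin(πx/3), so φ'(x) = π*cos(π*x/3)/3.
Note φ(0) = φ(3) = 0, so the boundary term u·φ vanishes.
LHS = ∫_0^3 u(x) φ'(x) dx = ∫_0^3 (π*x^2*cos(π*x/3)/3 - π*x*cos(π*x/3)/3 - 2*π*cos(π*x/3)/3) dx. Term by term:
  ∫_0^3 -2*π*cos(π*x/3)/3 dx = 0;  ∫_0^3 -π*x*cos(π*x/3)/3 dx = 6/π;  ∫_0^3 π*x^2*cos(π*x/3)/3 dx = -18/π.
Sum: 0 + 6/π − 18/π = -12/π.
So LHS = -12/π.
∫_0^3 v(x) φ(x) dx = ∫_0^3 (2*x*sin(π*x/3) - sin(π*x/3)) dx. Term by term:
  ∫_0^3 -sin(π*x/3) dx = -6/π;  ∫_0^3 2*x*sin(π*x/3) dx = 18/π.
Sum: -6/π + 18/π = 12/π.
So RHS = -∫_0^3 v(x) φ(x) dx = -12/π.
LHS = RHS, so the identity holds for this test φ.
Moreover u is smooth here and v(x) = u'(x) = 2*x - 1 pointwise, so the identity holds for every test function. Hence v is the weak derivative of u.


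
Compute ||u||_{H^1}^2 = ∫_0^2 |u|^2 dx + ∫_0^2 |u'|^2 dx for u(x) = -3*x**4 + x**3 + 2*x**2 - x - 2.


||u||_{H^1}^2 = 26902/15

The H^1 norm (squared) on an interval (0, L) is
  ||u||_{H^1}^2 = ∫_0^L u(x)^2 dx + ∫_0^L u'(x)^2 dx.
Compute u'(x) = -12*x**3 + 3*x**2 + 4*x - 1.
Then u(x)^2 = 9*x**8 - 6*x**7 - 11*x**6 + 10*x**5 + 14*x**4 - 8*x**3 - 7*x**2 + 4*x + 4 and u'(x)^2 = 144*x**6 - 72*x**5 - 87*x**4 + 48*x**3 + 10*x**2 - 8*x + 1.
Integrate each monomial from 0 to 2 using ∫_0^2 c·x^n dx = c·2^(n+1)/(n+1):
  ∫_0^2 u(x)^2 dx = ∫_0^2 (9*x^8 - 6*x^7 - 11*x^6 + 10*x^5 + 14*x^4 - 8*x^3 - 7*x^2 + 4*x + 4) dx. Term by term:
    ∫_0^2 9*x^8 dx = 512;  ∫_0^2 -6*x^7 dx = -192;  ∫_0^2 -11*x^6 dx = -1408/7;
    ∫_0^2 10*x^5 dx = 320/3;  ∫_0^2 14*x^4 dx = 448/5;  ∫_0^2 -8*x^3 dx = -32;
    ∫_0^2 -7*x^2 dx = -56/3;  ∫_0^2 4*x dx = 8;  ∫_0^2 4 dx = 8.
  Sum: 512 − 192 − 1408/7 + 320/3 + 448/5 − 32 − 56/3 + 8 + 8 = 9816/35.
  ∫_0^2 u'(x)^2 dx = ∫_0^2 (144*x^6 - 72*x^5 - 87*x^4 + 48*x^3 + 10*x^2 - 8*x + 1) dx. Term by term:
    ∫_0^2 144*x^6 dx = 18432/7;  ∫_0^2 -72*x^5 dx = -768;  ∫_0^2 -87*x^4 dx = -2784/5;
    ∫_0^2 48*x^3 dx = 192;  ∫_0^2 10*x^2 dx = 80/3;  ∫_0^2 -8*x dx = -16;
    ∫_0^2 1 dx = 2.
  Sum: 18432/7 − 768 − 2784/5 + 192 + 80/3 − 16 + 2 = 158866/105.
Adding: ||u||_{H^1}^2 = 9816/35 + 158866/105 = 26902/15.


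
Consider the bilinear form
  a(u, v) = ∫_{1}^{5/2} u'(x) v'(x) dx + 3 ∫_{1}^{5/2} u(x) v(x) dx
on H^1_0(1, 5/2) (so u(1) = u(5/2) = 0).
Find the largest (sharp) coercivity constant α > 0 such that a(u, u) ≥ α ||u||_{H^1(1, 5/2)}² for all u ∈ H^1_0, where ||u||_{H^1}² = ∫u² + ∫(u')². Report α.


α = 1

Coercivity of a(·,·) on H^1_0(1, 5/2) means a(u, u) ≥ α ||u||_{H^1}² for every u ∈ H^1_0.
The interval has length L = 3/2, and Poincaré/coercivity depend only on L. Here a(u, u) = ∫(u')² + (3)·∫u².
Here c = 3 ≥ 1, so a(u,u) = ∫(u')² + c∫u² ≥ ∫(u')² + ∫u² = ||u||_{H^1}², i.e. α = 1 works. No larger α is possible: a(u,u) ≥ α||u||_{H^1}² means (1−α)∫(u')² ≥ (α−c)∫u², and for the modes u_n = sin(nπ(x−x₀)/L) (x₀ the left endpoint) one has ∫u_n²/∫(u_n')² = (L/(nπ))² → 0, so a(u_n,u_n)/||u_n||_{H^1}² → 1. Hence the optimal constant is α = 1.
Therefore α = 1.


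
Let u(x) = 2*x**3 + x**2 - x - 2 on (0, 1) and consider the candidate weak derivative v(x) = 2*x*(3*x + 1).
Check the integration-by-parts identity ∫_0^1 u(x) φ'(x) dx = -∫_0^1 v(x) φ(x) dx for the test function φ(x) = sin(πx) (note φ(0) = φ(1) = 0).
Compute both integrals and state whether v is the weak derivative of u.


LHS = -6/π + 24/π^3, RHS = -8/π + 24/π^3. No, v is not the weak derivative of u.

u(x) = 2*x**3 + x**2 - x - 2, classical derivative u'(x) = 6*x**2 + 2*x - 1.
φ(x) = sin(πx), so φ'(x) = π*cos(π*x).
Note φ(0) = φ(1) = 0, so the boundary term u·φ vanishes.
LHS = ∫_0^1 u(x) φ'(x) dx = ∫_0^1 (2*π*x^3*cos(π*x) + π*x^2*cos(π*x) - π*x*cos(π*x) - 2*π*cos(π*x)) dx. Term by term:
  ∫_0^1 -2*π*cos(π*x) dx = 0;  ∫_0^1 π*x^2*cos(π*x) dx = -2/π;  ∫_0^1 -π*x*cos(π*x) dx = 2/π;
  ∫_0^1 2*π*x^3*cos(π*x) dx = -6/π + 24/π^3.
Sum: 0 − 2/π + 2/π + -6/π + 24/π^3 = -6/π + 24/π^3.
So LHS = -6/π + 24/π^3.
∫_0^1 v(x) φ(x) dx = ∫_0^1 (6*x^2*sin(π*x) + 2*x*sin(π*x)) dx. Term by term:
  ∫_0^1 2*x*sin(π*x) dx = 2/π;  ∫_0^1 6*x^2*sin(π*x) dx = -24/π^3 + 6/π.
Sum: 2/π + -24/π^3 + 6/π = -24/π^3 + 8/π.
So RHS = -∫_0^1 v(x) φ(x) dx = -8/π + 24/π^3.
LHS − RHS = 2/π ≠ 0, so the identity fails.
(For a valid weak derivative the identity must hold for EVERY test function, in particular this one. The failure shows v is NOT the weak derivative of u.)
Correct weak derivative would be u'(x) = 6*x**2 + 2*x - 1.


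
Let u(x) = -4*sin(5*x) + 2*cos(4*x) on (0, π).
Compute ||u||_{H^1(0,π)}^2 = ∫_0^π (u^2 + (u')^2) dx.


||u||_{H^1(0,π)}^2 = -2720/9 + 242*π

u'(x) = -8*sin(4*x) - 20*cos(5*x).
Expand u² and (u')² and integrate term by term on (0, π), using: for integers n ≥ 1, ∫_0^π sin²(nx) dx = ∫_0^π cos²(nx) dx = π/2; for n ≠ n', ∫_0^π sin(nx)sin(n'x) dx = ∫_0^π cos(nx)cos(n'x) dx = 0; and by product-to-sum, ∫_0^π sin(nx)cos(n'x) dx = ½∫_0^π [sin((n+n')x) + sin((n−n')x)] dx, which is 0 when n+n' is even and 2n/(n²−n'²) when n+n' is odd (it need not vanish on (0, π)).
  u² squared terms: (-4)²·∫sin(5x)² dx = 16·π/2 = 8*π;  (2)²·∫cos(4x)² dx = 4·π/2 = 2*π.
  u² cross terms: 2·(-4)·(2)·∫sin(5x)·cos(4x) dx = -16·(10/9) = -160/9.
  So ∫_0^π u² dx = 8*π + 2*π − 160/9 = -160/9 + 10*π.
  (u')² squared terms: (-20)²·∫cos(5x)² dx = 400·π/2 = 200*π;  (-8)²·∫sin(4x)² dx = 64·π/2 = 32*π.
  (u')² cross terms: 2·(-20)·(-8)·∫cos(5x)·sin(4x) dx = 320·(-8/9) = -2560/9.
  So ∫_0^π (u')² dx = 200*π + 32*π − 2560/9 = -2560/9 + 232*π.
||u||_{H^1}^2 = (-160/9 + 10*π) + (-2560/9 + 232*π) = -2720/9 + 242*π.


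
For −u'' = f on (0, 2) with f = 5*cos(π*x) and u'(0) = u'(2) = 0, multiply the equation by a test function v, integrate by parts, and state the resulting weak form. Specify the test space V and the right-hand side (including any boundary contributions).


V = H^1(0, 2) (no boundary constraint on v; u is determined up to an additive constant); weak form: ∫_0^2 u'v' dx = ∫_0^2 (5*cos(π*x)) v dx for all v ∈ V.

Multiply both sides by a test function v and integrate from 0 to 2:
  ∫_0^2 −u''(x) v(x) dx = ∫_0^2 f(x) v(x) dx.
Integrate the LHS by parts once:
  ∫_0^2 −u'' v dx = −[u'(x) v(x)]_0^2 + ∫_0^2 u'(x) v'(x) dx.
Thus ∫_0^2 u'(x) v'(x) dx = ∫_0^2 f(x) v(x) dx + [u'(x) v(x)]_0^2.
Choose V so that boundary terms are either known or forced to vanish.
u has homogeneous Neumann: u'(0) = u'(2) = 0. So [u' v]_0^2 = 0·v(2) − 0·v(0) = 0 for any v; take V = H^1(0, 2).
Weak formulation: find u (satisfying any essential BC) such that ∫_0^2 u'(x) v'(x) dx = ∫_0^2 f v dx for all v ∈ V (homogeneous Neumann, so boundary terms vanish).
Substituting f(x) = 5*cos(π*x), the right-hand side is ∫_0^2 (5*cos(π*x)) v dx.
Compatibility check (pure Neumann): taking v ≡ 1 ∈ V gives 0 = ∫_0^2 f dx + (0) − (0), i.e. ∫_0^2 f dx must equal u'(0) − u'(2) = 0. Indeed ∫_0^2 (5*cos(π*x)) dx = 0, so the data are compatible. The solution is then unique only up to an additive constant (fix it e.g. by requiring ∫_0^2 u dx = 0).


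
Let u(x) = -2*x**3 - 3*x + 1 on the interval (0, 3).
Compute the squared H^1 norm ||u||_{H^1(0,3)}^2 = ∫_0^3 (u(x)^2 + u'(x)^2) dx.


||u||_{H^1}^2 = 136833/35

The H^1 norm (squared) on an interval (0, L) is
  ||u||_{H^1}^2 = ∫_0^L u(x)^2 dx + ∫_0^L u'(x)^2 dx.
Compute u'(x) = -6*x**2 - 3.
Then u(x)^2 = 4*x**6 + 12*x**4 - 4*x**3 + 9*x**2 - 6*x + 1 and u'(x)^2 = 36*x**4 + 36*x**2 + 9.
Integrate each monomial from 0 to 3 using ∫_0^3 c·x^n dx = c·3^(n+1)/(n+1):
  ∫_0^3 u(x)^2 dx = ∫_0^3 (4*x^6 + 12*x^4 - 4*x^3 + 9*x^2 - 6*x + 1) dx. Term by term:
    ∫_0^3 4*x^6 dx = 8748/7;  ∫_0^3 12*x^4 dx = 2916/5;  ∫_0^3 -4*x^3 dx = -81;
    ∫_0^3 9*x^2 dx = 81;  ∫_0^3 -6*x dx = -27;  ∫_0^3 1 dx = 3.
  Sum: 8748/7 + 2916/5 − 81 + 81 − 27 + 3 = 63312/35.
  ∫_0^3 u'(x)^2 dx = ∫_0^3 (36*x^4 + 36*x^2 + 9) dx. Term by term:
    ∫_0^3 36*x^4 dx = 8748/5;  ∫_0^3 36*x^2 dx = 324;  ∫_0^3 9 dx = 27.
  Sum: 8748/5 + 324 + 27 = 10503/5.
Adding: ||u||_{H^1}^2 = 63312/35 + 10503/5 = 136833/35.


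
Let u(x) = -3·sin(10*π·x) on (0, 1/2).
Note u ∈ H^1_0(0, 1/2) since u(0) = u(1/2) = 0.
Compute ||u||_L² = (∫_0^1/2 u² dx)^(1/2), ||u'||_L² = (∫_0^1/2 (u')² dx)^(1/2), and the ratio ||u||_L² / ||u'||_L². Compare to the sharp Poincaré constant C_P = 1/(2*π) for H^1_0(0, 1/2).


||u||_L² / ||u'||_L² = 1/(10*π) < C_P = 1/(2*π).

u(x) = -3·sin(10*π·x), so u'(x) = -30*π*cos(10*π*x).
Writing u(x) = A·sin(kπx/L) with A = -3 and k = 5, use ∫_0^L sin²(kπx/L) dx = L/2 and ∫_0^L cos²(kπx/L) dx = L/2.
u² = 9·sin²(10*π·x) and (u')² = 900*π^2·cos²(10*π·x), and each of sin², cos² integrates to L/2 = 1/4 over (0, 1/2).
∫_0^1/2 u² dx = 9/4, so ||u||_L² = 3/2.
∫_0^1/2 (u')² dx = 225*π^2, so ||u'||_L² = 15*π.
Ratio ||u||_L² / ||u'||_L² = 1/(10*π).
Sharp Poincaré constant on H^1_0(0, 1/2) is C_P = L/π = 1/(2*π), achieved by sin(2*π·x).
This is the k = 5 harmonic; the ratio L/(kπ) is strictly less than C_P = L/π, consistent with the sharp inequality ||u||_L² ≤ C_P ||u'||_L².


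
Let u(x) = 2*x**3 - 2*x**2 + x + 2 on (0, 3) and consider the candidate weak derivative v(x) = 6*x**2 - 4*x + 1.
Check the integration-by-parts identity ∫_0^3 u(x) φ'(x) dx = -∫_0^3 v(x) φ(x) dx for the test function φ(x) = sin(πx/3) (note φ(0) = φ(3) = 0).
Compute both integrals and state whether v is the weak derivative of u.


LHS = -132/π + 648/π^3, RHS = -132/π + 648/π^3. Yes, v = u' weakly.

u(x) = 2*x**3 - 2*x**2 + x + 2, classical derivative u'(x) = 6*x**2 - 4*x + 1.
φ(x) = sin(πx/3), so φ'(x) = π*cos(π*x/3)/3.
Note φ(0) = φ(3) = 0, so the boundary term u·φ vanishes.
LHS = ∫_0^3 u(x) φ'(x) dx = ∫_0^3 (2*π*x^3*cos(π*x/3)/3 - 2*π*x^2*cos(π*x/3)/3 + π*x*cos(π*x/3)/3 + 2*π*cos(π*x/3)/3) dx. Term by term:
  ∫_0^3 2*π*cos(π*x/3)/3 dx = 0;  ∫_0^3 -2*π*x^2*cos(π*x/3)/3 dx = 36/π;  ∫_0^3 π*x*cos(π*x/3)/3 dx = -6/π;
  ∫_0^3 2*π*x^3*cos(π*x/3)/3 dx = -162/π + 648/π^3.
Sum: 0 + 36/π − 6/π + -162/π + 648/π^3 = -132/π + 648/π^3.
So LHS = -132/π + 648/π^3.
∫_0^3 v(x) φ(x) dx = ∫_0^3 (6*x^2*sin(π*x/3) - 4*x*sin(π*x/3) + sin(π*x/3)) dx. Term by term:
  ∫_0^3 -4*x*sin(π*x/3) dx = -36/π;  ∫_0^3 6*x^2*sin(π*x/3) dx = -648/π^3 + 162/π;  ∫_0^3 sin(π*x/3) dx = 6/π.
Sum: -36/π + -648/π^3 + 162/π + 6/π = -648/π^3 + 132/π.
So RHS = -∫_0^3 v(x) φ(x) dx = -132/π + 648/π^3.
LHS = RHS, so the identity holds for this test φ.
Moreover u is smooth here and v(x) = u'(x) = 6*x**2 - 4*x + 1 pointwise, so the identity holds for every test function. Hence v is the weak derivative of u.


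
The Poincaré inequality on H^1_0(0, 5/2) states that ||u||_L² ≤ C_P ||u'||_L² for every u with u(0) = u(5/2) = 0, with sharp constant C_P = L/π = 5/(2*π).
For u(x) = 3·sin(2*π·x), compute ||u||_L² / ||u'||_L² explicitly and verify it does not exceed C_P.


||u||_L² / ||u'||_L² = 1/(2*π) < C_P = 5/(2*π).

u(x) = 3·sin(2*π·x), so u'(x) = 6*π*cos(2*π*x).
Writing u(x) = A·sin(kπx/L) with A = 3 and k = 5, use ∫_0^L sin²(kπx/L) dx = L/2 and ∫_0^L cos²(kπx/L) dx = L/2.
u² = 9·sin²(2*π·x) and (u')² = 36*π^2·cos²(2*π·x), and each of sin², cos² integrates to L/2 = 5/4 over (0, 5/2).
∫_0^5/2 u² dx = 45/4, so ||u||_L² = 3*sqrt(5)/2.
∫_0^5/2 (u')² dx = 45*π^2, so ||u'||_L² = 3*sqrt(5)*π.
Ratio ||u||_L² / ||u'||_L² = 1/(2*π).
Sharp Poincaré constant on H^1_0(0, 5/2) is C_P = L/π = 5/(2*π), achieved by sin(2*π/5·x).
This is the k = 5 harmonic; the ratio L/(kπ) is strictly less than C_P = L/π, consistent with the sharp inequality ||u||_L² ≤ C_P ||u'||_L².


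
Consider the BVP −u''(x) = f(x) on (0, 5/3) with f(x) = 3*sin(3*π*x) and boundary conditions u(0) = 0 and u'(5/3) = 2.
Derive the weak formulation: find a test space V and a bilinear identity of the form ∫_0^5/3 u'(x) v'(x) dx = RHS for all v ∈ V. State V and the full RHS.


V = {v ∈ H^1(0, 5/3) : v(0) = 0} (test functions vanish at x = 0 where u is specified); weak form: ∫_0^5/3 u'v' dx = ∫_0^5/3 (3*sin(3*π*x)) v dx + 2·v(5/3) for all v ∈ V.

Multiply both sides by a test function v and integrate from 0 to 5/3:
  ∫_0^5/3 −u''(x) v(x) dx = ∫_0^5/3 f(x) v(x) dx.
Integrate the LHS by parts once:
  ∫_0^5/3 −u'' v dx = −[u'(x) v(x)]_0^5/3 + ∫_0^5/3 u'(x) v'(x) dx.
Thus ∫_0^5/3 u'(x) v'(x) dx = ∫_0^5/3 f(x) v(x) dx + [u'(x) v(x)]_0^5/3.
Choose V so that boundary terms are either known or forced to vanish.
Mixed BC: u(0) = 0 (Dirichlet) and u'(5/3) = 2 (Neumann). Define V = {v ∈ H^1(0, 5/3) : v(0) = 0}. Then [u' v]_0^5/3 = u'(5/3)·v(5/3) − u'(0)·0 = 2·v(5/3).
Weak formulation: find u (satisfying any essential BC) such that ∫_0^5/3 u'(x) v'(x) dx = ∫_0^5/3 f v dx + 2·v(5/3) for all v ∈ V (Dirichlet at 0 absorbed into V; Neumann datum at x = 5/3 contributes the boundary term).
Substituting f(x) = 3*sin(3*π*x), the right-hand side is ∫_0^5/3 (3*sin(3*π*x)) v dx + 2·v(5/3).


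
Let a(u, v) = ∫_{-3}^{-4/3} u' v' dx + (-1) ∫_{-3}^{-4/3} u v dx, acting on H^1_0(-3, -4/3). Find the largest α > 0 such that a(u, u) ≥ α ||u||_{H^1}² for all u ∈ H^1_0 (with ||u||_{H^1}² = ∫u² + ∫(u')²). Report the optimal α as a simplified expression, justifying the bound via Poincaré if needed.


α = (-25 + 9*π^2)/(25 + 9*π^2)

Coercivity of a(·,·) on H^1_0(-3, -4/3) means a(u, u) ≥ α ||u||_{H^1}² for every u ∈ H^1_0.
The interval has length L = 5/3, and Poincaré/coercivity depend only on L. Here a(u, u) = ∫(u')² + (-1)·∫u².
Here c = -1 < 0 with |c| < (π/L)² = 9*π^2/25, so coercivity still holds. The condition a(u,u) ≥ α||u||_{H^1}² reads (1−α)∫(u')² ≥ (α−c)∫u². Any admissible α is ≤ 1 (rapidly oscillating u have ∫u²/∫(u')² → 0), and α = 1 would force 0 ≥ (1−c)∫u², impossible since c < 1; so 1−α > 0. By the sharp Poincaré inequality on H^1_0 of an interval of length L, ∫(u')² ≥ (π/L)²∫u² with equality for the first sine mode sin(π(x−x₀)/L) (x₀ the left endpoint), so the inequality holds for all u iff (1−α)(π/L)² ≥ α − c, i.e. α ≤ ((π/L)² + c)/((π/L)² + 1) = (1 + c(L/π)²)/(1 + (L/π)²). (Direct route, valid since c ≤ 0: Poincaré gives c∫u² ≥ c(L/π)²∫(u')², so a(u,u) ≥ (1 + c(L/π)²)∫(u')², while ||u||_{H^1}² ≤ (1 + (L/π)²)∫(u')²; dividing yields the same α.) With (π/L)² = 9*π^2/25 and c = -1, the largest admissible constant is α = ((π/L)² + c)/((π/L)² + 1).
Simplifying, α = (-25 + 9*π^2)/(25 + 9*π^2).


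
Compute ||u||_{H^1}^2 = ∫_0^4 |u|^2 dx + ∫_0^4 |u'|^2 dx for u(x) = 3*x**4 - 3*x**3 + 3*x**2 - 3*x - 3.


||u||_{H^1}^2 = 13333352/35

The H^1 norm (squared) on an interval (0, L) is
  ||u||_{H^1}^2 = ∫_0^L u(x)^2 dx + ∫_0^L u'(x)^2 dx.
Compute u'(x) = 12*x**3 - 9*x**2 + 6*x - 3.
Then u(x)^2 = 9*x**8 - 18*x**7 + 27*x**6 - 36*x**5 + 9*x**4 - 9*x**2 + 18*x + 9 and u'(x)^2 = 144*x**6 - 216*x**5 + 225*x**4 - 180*x**3 + 90*x**2 - 36*x + 9.
Integrate each monomial from 0 to 4 using ∫_0^4 c·x^n dx = c·4^(n+1)/(n+1):
  ∫_0^4 u(x)^2 dx = ∫_0^4 (9*x^8 - 18*x^7 + 27*x^6 - 36*x^5 + 9*x^4 - 9*x^2 + 18*x + 9) dx. Term by term:
    ∫_0^4 9*x^8 dx = 262144;  ∫_0^4 -18*x^7 dx = -147456;  ∫_0^4 27*x^6 dx = 442368/7;
    ∫_0^4 -36*x^5 dx = -24576;  ∫_0^4 9*x^4 dx = 9216/5;  ∫_0^4 -9*x^2 dx = -192;
    ∫_0^4 18*x dx = 144;  ∫_0^4 9 dx = 36.
  Sum: 262144 − 147456 + 442368/7 − 24576 + 9216/5 − 192 + 144 + 36 = 5429852/35.
  ∫_0^4 u'(x)^2 dx = ∫_0^4 (144*x^6 - 216*x^5 + 225*x^4 - 180*x^3 + 90*x^2 - 36*x + 9) dx. Term by term:
    ∫_0^4 144*x^6 dx = 2359296/7;  ∫_0^4 -216*x^5 dx = -147456;  ∫_0^4 225*x^4 dx = 46080;
    ∫_0^4 -180*x^3 dx = -11520;  ∫_0^4 90*x^2 dx = 1920;  ∫_0^4 -36*x dx = -288;
    ∫_0^4 9 dx = 36.
  Sum: 2359296/7 − 147456 + 46080 − 11520 + 1920 − 288 + 36 = 1580700/7.
Adding: ||u||_{H^1}^2 = 5429852/35 + 1580700/7 = 13333352/35.


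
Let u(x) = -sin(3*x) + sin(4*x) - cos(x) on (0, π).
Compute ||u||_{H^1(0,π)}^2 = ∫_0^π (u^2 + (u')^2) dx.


||u||_{H^1(0,π)}^2 = -32/15 + 29*π/2

u'(x) = sin(x) - 3*cos(3*x) + 4*cos(4*x).
Expand u² and (u')² and integrate term by term on (0, π), using: for integers n ≥ 1, ∫_0^π sin²(nx) dx = ∫_0^π cos²(nx) dx = π/2; for n ≠ n', ∫_0^π sin(nx)sin(n'x) dx = ∫_0^π cos(nx)cos(n'x) dx = 0; and by product-to-sum, ∫_0^π sin(nx)cos(n'x) dx = ½∫_0^π [sin((n+n')x) + sin((n−n')x)] dx, which is 0 when n+n' is even and 2n/(n²−n'²) when n+n' is odd (it need not vanish on (0, π)).
  u² squared terms: (-1)²·∫cos(x)² dx = 1·π/2 = π/2;  (-1)²·∫sin(3x)² dx = 1·π/2 = π/2;  (1)²·∫sin(4x)² dx = 1·π/2 = π/2.
  u² cross terms: 2·(-1)·(-1)·∫cos(x)·sin(3x) dx = 2·(0) = 0;  2·(-1)·(1)·∫cos(x)·sin(4x) dx = -2·(8/15) = -16/15;  2·(-1)·(1)·∫sin(3x)·sin(4x) dx = -2·(0) = 0.
  So ∫_0^π u² dx = π/2 + π/2 + π/2 + 0 − 16/15 + 0 = -16/15 + 3*π/2.
  (u')² squared terms: (-3)²·∫cos(3x)² dx = 9·π/2 = 9*π/2;  (4)²·∫cos(4x)² dx = 16·π/2 = 8*π;  (1)²·∫sin(x)² dx = 1·π/2 = π/2.
  (u')² cross terms: 2·(-3)·(4)·∫cos(3x)·cos(4x) dx = -24·(0) = 0;  2·(-3)·(1)·∫cos(3x)·sin(x) dx = -6·(0) = 0;  2·(4)·(1)·∫cos(4x)·sin(x) dx = 8·(-2/15) = -16/15.
  So ∫_0^π (u')² dx = 9*π/2 + 8*π + π/2 + 0 + 0 − 16/15 = -16/15 + 13*π.
||u||_{H^1}^2 = (-16/15 + 3*π/2) + (-16/15 + 13*π) = -32/15 + 29*π/2.


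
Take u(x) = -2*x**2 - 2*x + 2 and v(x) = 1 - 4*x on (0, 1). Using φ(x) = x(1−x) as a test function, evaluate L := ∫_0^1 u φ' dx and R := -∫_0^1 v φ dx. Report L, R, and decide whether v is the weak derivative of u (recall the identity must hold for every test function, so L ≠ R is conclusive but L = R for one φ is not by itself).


LHS = 2/3, RHS = 1/6. No, v is not the weak derivative of u.

u(x) = -2*x**2 - 2*x + 2, classical derivative u'(x) = -4*x - 2.
φ(x) = x(1−x), so φ'(x) = 1 - 2*x.
Note φ(0) = φ(1) = 0, so the boundary term u·φ vanishes.
LHS = ∫_0^1 u(x) φ'(x) dx = ∫_0^1 (4*x^3 + 2*x^2 - 6*x + 2) dx. Term by term:
  ∫_0^1 4*x^3 dx = 1;  ∫_0^1 2*x^2 dx = 2/3;  ∫_0^1 -6*x dx = -3;
  ∫_0^1 2 dx = 2.
Sum: 1 + 2/3 − 3 + 2 = 2/3.
So LHS = 2/3.
∫_0^1 v(x) φ(x) dx = ∫_0^1 (4*x^3 - 5*x^2 + x) dx. Term by term:
  ∫_0^1 4*x^3 dx = 1;  ∫_0^1 -5*x^2 dx = -5/3;  ∫_0^1 x dx = 1/2.
Sum: 1 − 5/3 + 1/2 = -1/6.
So RHS = -∫_0^1 v(x) φ(x) dx = 1/6.
LHS − RHS = 1/2 ≠ 0, so the identity fails.
(For a valid weak derivative the identity must hold for EVERY test function, in particular this one. The failure shows v is NOT the weak derivative of u.)
Correct weak derivative would be u'(x) = -4*x - 2.


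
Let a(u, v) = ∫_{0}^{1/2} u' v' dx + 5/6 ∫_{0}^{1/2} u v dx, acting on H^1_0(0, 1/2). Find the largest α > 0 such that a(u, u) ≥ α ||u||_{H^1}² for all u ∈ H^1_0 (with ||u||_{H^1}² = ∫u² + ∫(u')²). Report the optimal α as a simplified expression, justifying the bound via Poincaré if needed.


α = (5 + 24*π^2)/(6*(1 + 4*π^2))

Coercivity of a(·,·) on H^1_0(0, 1/2) means a(u, u) ≥ α ||u||_{H^1}² for every u ∈ H^1_0.
The interval has length L = 1/2, and Poincaré/coercivity depend only on L. Here a(u, u) = ∫(u')² + (5/6)·∫u².
Here 0 < c = 5/6 < 1. The condition a(u,u) ≥ α||u||_{H^1}² reads (1−α)∫(u')² ≥ (α−c)∫u². Any admissible α is ≤ 1 (rapidly oscillating u have ∫u²/∫(u')² → 0), and α = 1 would force 0 ≥ (1−c)∫u², impossible since c < 1; so 1−α > 0. By the sharp Poincaré inequality on H^1_0 of an interval of length L, ∫(u')² ≥ (π/L)²∫u² with equality for the first sine mode sin(π(x−x₀)/L) (x₀ the left endpoint), so the inequality holds for all u iff (1−α)(π/L)² ≥ α − c, i.e. α ≤ ((π/L)² + c)/((π/L)² + 1) = (1 + c(L/π)²)/(1 + (L/π)²). With (π/L)² = 4*π^2 and c = 5/6, the largest admissible constant is α = ((π/L)² + c)/((π/L)² + 1).
Simplifying, α = (5 + 24*π^2)/(6*(1 + 4*π^2)).


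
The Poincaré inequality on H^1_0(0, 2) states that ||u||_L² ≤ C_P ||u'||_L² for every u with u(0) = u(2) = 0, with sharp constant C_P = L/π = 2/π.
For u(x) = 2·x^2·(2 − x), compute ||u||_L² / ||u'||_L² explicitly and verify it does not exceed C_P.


||u||_L² / ||u'||_L² = sqrt(14)/7 < C_P = 2/π.

u(x) = 2·x^2·(2 − x), so u'(x) = 2*x*(4 - 3*x).
u(x) = 2·x^2·(2 − x) vanishes at x = 0 and x = 2, so u ∈ H^1_0(0, 2). Differentiate via the product rule and integrate the resulting polynomials term by term.
  ∫_0^2 u² dx = ∫_0^2 (4*x^6 - 16*x^5 + 16*x^4) dx. Term by term:
    ∫_0^2 4*x^6 dx = 512/7;  ∫_0^2 -16*x^5 dx = -512/3;  ∫_0^2 16*x^4 dx = 512/5.
  Sum: 512/7 − 512/3 + 512/5 = 512/105.
  ∫_0^2 (u')² dx = ∫_0^2 (36*x^4 - 96*x^3 + 64*x^2) dx. Term by term:
    ∫_0^2 36*x^4 dx = 1152/5;  ∫_0^2 -96*x^3 dx = -384;  ∫_0^2 64*x^2 dx = 512/3.
  Sum: 1152/5 − 384 + 512/3 = 256/15.
∫_0^2 u² dx = 512/105, so ||u||_L² = 16*sqrt(210)/105.
∫_0^2 (u')² dx = 256/15, so ||u'||_L² = 16*sqrt(15)/15.
Ratio ||u||_L² / ||u'||_L² = sqrt(14)/7.
Sharp Poincaré constant on H^1_0(0, 2) is C_P = L/π = 2/π, achieved by sin(π/2·x).
A polynomial bump cannot attain the sharp Poincaré constant (only the first sine eigenfunction does), so the ratio is strictly less than C_P, consistent with ||u||_L² ≤ C_P ||u'||_L².


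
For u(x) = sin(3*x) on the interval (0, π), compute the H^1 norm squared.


||u||_{H^1(0,π)}^2 = 5*π

u'(x) = 3*cos(3*x).
Expand u² and (u')² and integrate term by term on (0, π), using: for integers n ≥ 1, ∫_0^π sin²(nx) dx = ∫_0^π cos²(nx) dx = π/2; for n ≠ n', ∫_0^π sin(nx)sin(n'x) dx = ∫_0^π cos(nx)cos(n'x) dx = 0; and by product-to-sum, ∫_0^π sin(nx)cos(n'x) dx = ½∫_0^π [sin((n+n')x) + sin((n−n')x)] dx, which is 0 when n+n' is even and 2n/(n²−n'²) when n+n' is odd (it need not vanish on (0, π)).
  u² squared terms: (1)²·∫sin(3x)² dx = 1·π/2 = π/2.
  So ∫_0^π u² dx = π/2.
  (u')² squared terms: (3)²·∫cos(3x)² dx = 9·π/2 = 9*π/2.
  So ∫_0^π (u')² dx = 9*π/2.
||u||_{H^1}^2 = (π/2) + (9*π/2) = 5*π.


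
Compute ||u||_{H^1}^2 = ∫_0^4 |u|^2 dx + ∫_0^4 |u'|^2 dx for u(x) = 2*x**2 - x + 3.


||u||_{H^1}^2 = 16648/15

The H^1 norm (squared) on an interval (0, L) is
  ||u||_{H^1}^2 = ∫_0^L u(x)^2 dx + ∫_0^L u'(x)^2 dx.
Compute u'(x) = 4*x - 1.
Then u(x)^2 = 4*x**4 - 4*x**3 + 13*x**2 - 6*x + 9 and u'(x)^2 = 16*x**2 - 8*x + 1.
Integrate each monomial from 0 to 4 using ∫_0^4 c·x^n dx = c·4^(n+1)/(n+1):
  ∫_0^4 u(x)^2 dx = ∫_0^4 (4*x^4 - 4*x^3 + 13*x^2 - 6*x + 9) dx. Term by term:
    ∫_0^4 4*x^4 dx = 4096/5;  ∫_0^4 -4*x^3 dx = -256;  ∫_0^4 13*x^2 dx = 832/3;
    ∫_0^4 -6*x dx = -48;  ∫_0^4 9 dx = 36.
  Sum: 4096/5 − 256 + 832/3 − 48 + 36 = 12428/15.
  ∫_0^4 u'(x)^2 dx = ∫_0^4 (16*x^2 - 8*x + 1) dx. Term by term:
    ∫_0^4 16*x^2 dx = 1024/3;  ∫_0^4 -8*x dx = -64;  ∫_0^4 1 dx = 4.
  Sum: 1024/3 − 64 + 4 = 844/3.
Adding: ||u||_{H^1}^2 = 12428/15 + 844/3 = 16648/15.


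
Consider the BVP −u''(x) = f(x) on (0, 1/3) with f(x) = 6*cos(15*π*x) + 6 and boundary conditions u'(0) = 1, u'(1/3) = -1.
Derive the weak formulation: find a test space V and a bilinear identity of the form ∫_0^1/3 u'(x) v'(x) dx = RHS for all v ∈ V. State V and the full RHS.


V = H^1(0, 1/3) (v unrestricted at boundary; u is determined up to an additive constant); weak form: ∫_0^1/3 u'v' dx = ∫_0^1/3 (6*cos(15*π*x) + 6) v dx − v(1/3) − v(0) for all v ∈ V.

Multiply both sides by a test function v and integrate from 0 to 1/3:
  ∫_0^1/3 −u''(x) v(x) dx = ∫_0^1/3 f(x) v(x) dx.
Integrate the LHS by parts once:
  ∫_0^1/3 −u'' v dx = −[u'(x) v(x)]_0^1/3 + ∫_0^1/3 u'(x) v'(x) dx.
Thus ∫_0^1/3 u'(x) v'(x) dx = ∫_0^1/3 f(x) v(x) dx + [u'(x) v(x)]_0^1/3.
Choose V so that boundary terms are either known or forced to vanish.
u has inhomogeneous Neumann u'(0) = 1, u'(1/3) = -1. [u' v]_0^1/3 = (-1)·v(1/3) − (1)·v(0) = − v(1/3) − v(0). Take V = H^1(0, 1/3); boundary term becomes part of RHS.
Weak formulation: find u (satisfying any essential BC) such that ∫_0^1/3 u'(x) v'(x) dx = ∫_0^1/3 f v dx − v(1/3) − v(0) for all v ∈ V (Neumann data are natural BCs: they enter the RHS as boundary terms).
Substituting f(x) = 6*cos(15*π*x) + 6, the right-hand side is ∫_0^1/3 (6*cos(15*π*x) + 6) v dx − v(1/3) − v(0).
Compatibility check (pure Neumann): taking v ≡ 1 ∈ V gives 0 = ∫_0^1/3 f dx + (-1) − (1), i.e. ∫_0^1/3 f dx must equal u'(0) − u'(1/3) = 2. Indeed ∫_0^1/3 (6*cos(15*π*x) + 6) dx = 2, so the data are compatible. The solution is then unique only up to an additive constant (fix it e.g. by requiring ∫_0^1/3 u dx = 0).


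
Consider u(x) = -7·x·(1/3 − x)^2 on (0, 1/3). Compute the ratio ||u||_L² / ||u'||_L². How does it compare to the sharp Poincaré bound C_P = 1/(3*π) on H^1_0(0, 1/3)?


||u||_L² / ||u'||_L² = sqrt(14)/42 < C_P = 1/(3*π).

u(x) = -7·x·(1/3 − x)^2, so u'(x) = -21*x^2 + 28*x/3 - 7/9.
u(x) = -7·x·(1/3 − x)^2 vanishes at x = 0 and x = 1/3, so u ∈ H^1_0(0, 1/3). Differentiate via the product rule and integrate the resulting polynomials term by term.
  ∫_0^1/3 u² dx = ∫_0^1/3 (49*x^6 - 196*x^5/3 + 98*x^4/3 - 196*x^3/27 + 49*x^2/81) dx. Term by term:
    ∫_0^1/3 49*x^6 dx = 7/2187;  ∫_0^1/3 -196*x^5/3 dx = -98/6561;  ∫_0^1/3 98*x^4/3 dx = 98/3645;
    ∫_0^1/3 -196*x^3/27 dx = -49/2187;  ∫_0^1/3 49*x^2/81 dx = 49/6561.
  Sum: 7/2187 − 98/6561 + 98/3645 − 49/2187 + 49/6561 = 7/32805.
  ∫_0^1/3 (u')² dx = ∫_0^1/3 (441*x^4 - 392*x^3 + 1078*x^2/9 - 392*x/27 + 49/81) dx. Term by term:
    ∫_0^1/3 441*x^4 dx = 49/135;  ∫_0^1/3 -392*x^3 dx = -98/81;  ∫_0^1/3 1078*x^2/9 dx = 1078/729;
    ∫_0^1/3 -392*x/27 dx = -196/243;  ∫_0^1/3 49/81 dx = 49/243.
  Sum: 49/135 − 98/81 + 1078/729 − 196/243 + 49/243 = 98/3645.
∫_0^1/3 u² dx = 7/32805, so ||u||_L² = sqrt(35)/405.
∫_0^1/3 (u')² dx = 98/3645, so ||u'||_L² = 7*sqrt(10)/135.
Ratio ||u||_L² / ||u'||_L² = sqrt(14)/42.
Sharp Poincaré constant on H^1_0(0, 1/3) is C_P = L/π = 1/(3*π), achieved by sin(3*π·x).
A polynomial bump cannot attain the sharp Poincaré constant (only the first sine eigenfunction does), so the ratio is strictly less than C_P, consistent with ||u||_L² ≤ C_P ||u'||_L².


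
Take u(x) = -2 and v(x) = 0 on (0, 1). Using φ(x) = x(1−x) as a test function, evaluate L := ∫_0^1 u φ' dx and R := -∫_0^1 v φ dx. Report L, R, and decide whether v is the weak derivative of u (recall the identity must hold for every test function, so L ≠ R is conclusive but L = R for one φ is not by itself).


LHS = 0, RHS = 0. Yes, v = u' weakly.

u(x) = -2, classical derivative u'(x) = 0.
φ(x) = x(1−x), so φ'(x) = 1 - 2*x.
Note φ(0) = φ(1) = 0, so the boundary term u·φ vanishes.
LHS = ∫_0^1 u(x) φ'(x) dx = ∫_0^1 (4*x - 2) dx. Term by term:
  ∫_0^1 4*x dx = 2;  ∫_0^1 -2 dx = -2.
Sum: 2 − 2 = 0.
So LHS = 0.
∫_0^1 v(x) φ(x) dx = ∫_0^1 (0) dx. Term by term:
  ∫_0^1 0 dx = 0.
So RHS = -∫_0^1 v(x) φ(x) dx = 0.
LHS = RHS, so the identity holds for this test φ.
Moreover u is smooth here and v(x) = u'(x) = 0 pointwise, so the identity holds for every test function. Hence v is the weak derivative of u.


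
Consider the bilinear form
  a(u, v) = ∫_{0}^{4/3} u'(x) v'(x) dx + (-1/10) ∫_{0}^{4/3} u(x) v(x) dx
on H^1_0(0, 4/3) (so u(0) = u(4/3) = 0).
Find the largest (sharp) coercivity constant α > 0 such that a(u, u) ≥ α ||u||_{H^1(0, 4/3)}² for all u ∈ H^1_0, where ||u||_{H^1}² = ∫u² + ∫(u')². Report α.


α = (-8 + 45*π^2)/(5*(16 + 9*π^2))

Coercivity of a(·,·) on H^1_0(0, 4/3) means a(u, u) ≥ α ||u||_{H^1}² for every u ∈ H^1_0.
The interval has length L = 4/3, and Poincaré/coercivity depend only on L. Here a(u, u) = ∫(u')² + (-1/10)·∫u².
Here c = -1/10 < 0 with |c| < (π/L)² = 9*π^2/16, so coercivity still holds. The condition a(u,u) ≥ α||u||_{H^1}² reads (1−α)∫(u')² ≥ (α−c)∫u². Any admissible α is ≤ 1 (rapidly oscillating u have ∫u²/∫(u')² → 0), and α = 1 would force 0 ≥ (1−c)∫u², impossible since c < 1; so 1−α > 0. By the sharp Poincaré inequality on H^1_0 of an interval of length L, ∫(u')² ≥ (π/L)²∫u² with equality for the first sine mode sin(π(x−x₀)/L) (x₀ the left endpoint), so the inequality holds for all u iff (1−α)(π/L)² ≥ α − c, i.e. α ≤ ((π/L)² + c)/((π/L)² + 1) = (1 + c(L/π)²)/(1 + (L/π)²). (Direct route, valid since c ≤ 0: Poincaré gives c∫u² ≥ c(L/π)²∫(u')², so a(u,u) ≥ (1 + c(L/π)²)∫(u')², while ||u||_{H^1}² ≤ (1 + (L/π)²)∫(u')²; dividing yields the same α.) With (π/L)² = 9*π^2/16 and c = -1/10, the largest admissible constant is α = ((π/L)² + c)/((π/L)² + 1).
Simplifying, α = (-8 + 45*π^2)/(5*(16 + 9*π^2)).


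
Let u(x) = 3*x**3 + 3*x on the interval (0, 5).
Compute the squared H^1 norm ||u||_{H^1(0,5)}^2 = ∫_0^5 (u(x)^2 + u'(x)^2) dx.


||u||_{H^1}^2 = 1154940/7

The H^1 norm (squared) on an interval (0, L) is
  ||u||_{H^1}^2 = ∫_0^L u(x)^2 dx + ∫_0^L u'(x)^2 dx.
Compute u'(x) = 9*x**2 + 3.
Then u(x)^2 = 9*x**6 + 18*x**4 + 9*x**2 and u'(x)^2 = 81*x**4 + 54*x**2 + 9.
Integrate each monomial from 0 to 5 using ∫_0^5 c·x^n dx = c·5^(n+1)/(n+1):
  ∫_0^5 u(x)^2 dx = ∫_0^5 (9*x^6 + 18*x^4 + 9*x^2) dx. Term by term:
    ∫_0^5 9*x^6 dx = 703125/7;  ∫_0^5 18*x^4 dx = 11250;  ∫_0^5 9*x^2 dx = 375.
  Sum: 703125/7 + 11250 + 375 = 784500/7.
  ∫_0^5 u'(x)^2 dx = ∫_0^5 (81*x^4 + 54*x^2 + 9) dx. Term by term:
    ∫_0^5 81*x^4 dx = 50625;  ∫_0^5 54*x^2 dx = 2250;  ∫_0^5 9 dx = 45.
  Sum: 50625 + 2250 + 45 = 52920.
Adding: ||u||_{H^1}^2 = 784500/7 + 52920 = 1154940/7.


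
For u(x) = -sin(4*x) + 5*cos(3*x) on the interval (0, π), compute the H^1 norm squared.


||u||_{H^1(0,π)}^2 = -800/7 + 267*π/2

u'(x) = -15*sin(3*x) - 4*cos(4*x).
Expand u² and (u')² and integrate term by term on (0, π), using: for integers n ≥ 1, ∫_0^π sin²(nx) dx = ∫_0^π cos²(nx) dx = π/2; for n ≠ n', ∫_0^π sin(nx)sin(n'x) dx = ∫_0^π cos(nx)cos(n'x) dx = 0; and by product-to-sum, ∫_0^π sin(nx)cos(n'x) dx = ½∫_0^π [sin((n+n')x) + sin((n−n')x)] dx, which is 0 when n+n' is even and 2n/(n²−n'²) when n+n' is odd (it need not vanish on (0, π)).
  u² squared terms: (-1)²·∫sin(4x)² dx = 1·π/2 = π/2;  (5)²·∫cos(3x)² dx = 25·π/2 = 25*π/2.
  u² cross terms: 2·(-1)·(5)·∫sin(4x)·cos(3x) dx = -10·(8/7) = -80/7.
  So ∫_0^π u² dx = π/2 + 25*π/2 − 80/7 = -80/7 + 13*π.
  (u')² squared terms: (-15)²·∫sin(3x)² dx = 225·π/2 = 225*π/2;  (-4)²·∫cos(4x)² dx = 16·π/2 = 8*π.
  (u')² cross terms: 2·(-15)·(-4)·∫sin(3x)·cos(4x) dx = 120·(-6/7) = -720/7.
  So ∫_0^π (u')² dx = 225*π/2 + 8*π − 720/7 = -720/7 + 241*π/2.
||u||_{H^1}^2 = (-80/7 + 13*π) + (-720/7 + 241*π/2) = -800/7 + 267*π/2.


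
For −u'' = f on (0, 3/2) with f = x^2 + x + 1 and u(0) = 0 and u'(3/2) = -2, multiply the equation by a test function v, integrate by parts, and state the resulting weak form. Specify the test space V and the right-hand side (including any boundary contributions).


V = {v ∈ H^1(0, 3/2) : v(0) = 0} (test functions vanish at x = 0 where u is specified); weak form: ∫_0^3/2 u'v' dx = ∫_0^3/2 (x^2 + x + 1) v dx − 2·v(3/2) for all v ∈ V.

Multiply both sides by a test function v and integrate from 0 to 3/2:
  ∫_0^3/2 −u''(x) v(x) dx = ∫_0^3/2 f(x) v(x) dx.
Integrate the LHS by parts once:
  ∫_0^3/2 −u'' v dx = −[u'(x) v(x)]_0^3/2 + ∫_0^3/2 u'(x) v'(x) dx.
Thus ∫_0^3/2 u'(x) v'(x) dx = ∫_0^3/2 f(x) v(x) dx + [u'(x) v(x)]_0^3/2.
Choose V so that boundary terms are either known or forced to vanish.
Mixed BC: u(0) = 0 (Dirichlet) and u'(3/2) = -2 (Neumann). Define V = {v ∈ H^1(0, 3/2) : v(0) = 0}. Then [u' v]_0^3/2 = u'(3/2)·v(3/2) − u'(0)·0 = − 2·v(3/2).
Weak formulation: find u (satisfying any essential BC) such that ∫_0^3/2 u'(x) v'(x) dx = ∫_0^3/2 f v dx − 2·v(3/2) for all v ∈ V (Dirichlet at 0 absorbed into V; Neumann datum at x = 3/2 contributes the boundary term).
Substituting f(x) = x^2 + x + 1, the right-hand side is ∫_0^3/2 (x^2 + x + 1) v dx − 2·v(3/2).


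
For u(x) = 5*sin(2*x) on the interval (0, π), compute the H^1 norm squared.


||u||_{H^1(0,π)}^2 = 125*π/2

u'(x) = 10*cos(2*x).
Expand u² and (u')² and integrate term by term on (0, π), using: for integers n ≥ 1, ∫_0^π sin²(nx) dx = ∫_0^π cos²(nx) dx = π/2; for n ≠ n', ∫_0^π sin(nx)sin(n'x) dx = ∫_0^π cos(nx)cos(n'x) dx = 0; and by product-to-sum, ∫_0^π sin(nx)cos(n'x) dx = ½∫_0^π [sin((n+n')x) + sin((n−n')x)] dx, which is 0 when n+n' is even and 2n/(n²−n'²) when n+n' is odd (it need not vanish on (0, π)).
  u² squared terms: (5)²·∫sin(2x)² dx = 25·π/2 = 25*π/2.
  So ∫_0^π u² dx = 25*π/2.
  (u')² squared terms: (10)²·∫cos(2x)² dx = 100·π/2 = 50*π.
  So ∫_0^π (u')² dx = 50*π.
||u||_{H^1}^2 = (25*π/2) + (50*π) = 125*π/2.
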